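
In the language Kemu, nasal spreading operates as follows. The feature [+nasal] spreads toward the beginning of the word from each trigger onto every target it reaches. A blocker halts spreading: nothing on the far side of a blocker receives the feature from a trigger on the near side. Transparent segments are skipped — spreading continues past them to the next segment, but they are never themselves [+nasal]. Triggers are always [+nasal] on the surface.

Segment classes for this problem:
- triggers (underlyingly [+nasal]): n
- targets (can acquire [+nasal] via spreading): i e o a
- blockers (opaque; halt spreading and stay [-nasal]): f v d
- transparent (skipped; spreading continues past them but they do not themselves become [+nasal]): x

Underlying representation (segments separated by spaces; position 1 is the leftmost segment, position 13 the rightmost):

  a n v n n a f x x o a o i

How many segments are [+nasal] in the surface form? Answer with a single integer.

4

From /n/ at 2 leftward: 1 /a/ → [+nasal]; word edge.
From /n/ at 4 leftward: 3 /v/ blocks.
From /n/ at 5 leftward: 4 /n/ is itself a trigger — this domain ends here.
Targets with no active source: positions 6 10 11 12 13 stay [-nasal].
[+nasal] positions on the surface: 1 2 4 5.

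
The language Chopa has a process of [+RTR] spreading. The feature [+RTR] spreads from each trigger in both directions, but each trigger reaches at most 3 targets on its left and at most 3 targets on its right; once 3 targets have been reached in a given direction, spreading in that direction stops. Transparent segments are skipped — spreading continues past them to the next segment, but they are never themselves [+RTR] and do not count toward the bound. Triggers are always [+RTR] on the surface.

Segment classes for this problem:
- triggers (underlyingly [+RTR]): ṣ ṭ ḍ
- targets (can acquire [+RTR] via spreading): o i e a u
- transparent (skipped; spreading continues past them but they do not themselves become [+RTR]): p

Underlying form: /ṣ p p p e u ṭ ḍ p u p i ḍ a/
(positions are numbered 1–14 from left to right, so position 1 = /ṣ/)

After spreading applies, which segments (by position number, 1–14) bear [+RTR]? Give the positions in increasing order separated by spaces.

1 5 6 7 8 10 12 13 14

From /ṣ/ at 1 rightward: 2 /p/ transparent; 3 /p/ transparent; 4 /p/ transparent; 5 /e/ → [+RTR]; 6 /u/ → [+RTR]; 7 /ṭ/ is itself a trigger — this domain ends here.
From /ṣ/ at 1 leftward: word edge.
From /ṭ/ at 7 rightward: 8 /ḍ/ is itself a trigger — this domain ends here.
From /ṭ/ at 7 leftward: 6 /u/ → [+RTR]; 5 /e/ → [+RTR]; 4 /p/ transparent; 3 /p/ transparent; 2 /p/ transparent; 1 /ṣ/ is itself a trigger — this domain ends here.
From /ḍ/ at 8 rightward: 9 /p/ transparent; 10 /u/ → [+RTR]; 11 /p/ transparent; 12 /i/ → [+RTR]; 13 /ḍ/ is itself a trigger — this domain ends here.
From /ḍ/ at 8 leftward: 7 /ṭ/ is itself a trigger — this domain ends here.
From /ḍ/ at 13 rightward: 14 /a/ → [+RTR]; word edge.
From /ḍ/ at 13 leftward: 12 /i/ → [+RTR]; 11 /p/ transparent; 10 /u/ → [+RTR]; 9 /p/ transparent; 8 /ḍ/ is itself a trigger — this domain ends here.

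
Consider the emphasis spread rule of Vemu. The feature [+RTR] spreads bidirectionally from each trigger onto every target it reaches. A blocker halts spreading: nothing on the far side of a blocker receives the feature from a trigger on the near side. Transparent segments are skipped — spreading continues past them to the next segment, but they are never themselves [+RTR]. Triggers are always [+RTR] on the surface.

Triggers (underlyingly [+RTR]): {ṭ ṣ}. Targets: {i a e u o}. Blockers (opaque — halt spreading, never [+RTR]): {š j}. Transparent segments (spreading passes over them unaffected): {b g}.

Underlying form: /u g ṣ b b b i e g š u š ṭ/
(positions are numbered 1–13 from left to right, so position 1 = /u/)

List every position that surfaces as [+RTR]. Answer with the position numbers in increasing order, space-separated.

1 3 7 8 13

From /ṣ/ at 3 rightward: 4 /b/ transparent; 5 /b/ transparent; 6 /b/ transparent; 7 /i/ → [+RTR]; 8 /e/ → [+RTR]; 9 /g/ transparent; 10 /š/ blocks.
From /ṣ/ at 3 leftward: 2 /g/ transparent; 1 /u/ → [+RTR]; word edge.
From /ṭ/ at 13 rightward: word edge.
From /ṭ/ at 13 leftward: 12 /š/ blocks.
Target with no active source: position 11 stays [-emphatic].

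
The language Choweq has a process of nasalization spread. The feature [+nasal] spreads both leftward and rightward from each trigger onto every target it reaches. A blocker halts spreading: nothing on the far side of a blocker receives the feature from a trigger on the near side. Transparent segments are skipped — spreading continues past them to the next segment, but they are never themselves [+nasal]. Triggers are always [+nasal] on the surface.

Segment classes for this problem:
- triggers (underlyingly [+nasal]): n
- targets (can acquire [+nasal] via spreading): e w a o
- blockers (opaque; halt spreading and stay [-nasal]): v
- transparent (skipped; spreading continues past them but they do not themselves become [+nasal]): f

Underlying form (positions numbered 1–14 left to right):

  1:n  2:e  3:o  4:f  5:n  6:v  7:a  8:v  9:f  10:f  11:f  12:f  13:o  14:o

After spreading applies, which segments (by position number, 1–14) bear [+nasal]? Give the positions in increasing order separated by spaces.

1 2 3 5

From /n/ at 1 rightward: 2 /e/ → [+nasal]; 3 /o/ → [+nasal]; 4 /f/ transparent; 5 /n/ is itself a trigger — this domain ends here.
From /n/ at 1 leftward: word edge.
From /n/ at 5 rightward: 6 /v/ blocks.
From /n/ at 5 leftward: 4 /f/ transparent; 3 /o/ → [+nasal]; 2 /e/ → [+nasal]; 1 /n/ is itself a trigger — this domain ends here.
Targets with no active source: positions 7 13 14 stay [-nasal].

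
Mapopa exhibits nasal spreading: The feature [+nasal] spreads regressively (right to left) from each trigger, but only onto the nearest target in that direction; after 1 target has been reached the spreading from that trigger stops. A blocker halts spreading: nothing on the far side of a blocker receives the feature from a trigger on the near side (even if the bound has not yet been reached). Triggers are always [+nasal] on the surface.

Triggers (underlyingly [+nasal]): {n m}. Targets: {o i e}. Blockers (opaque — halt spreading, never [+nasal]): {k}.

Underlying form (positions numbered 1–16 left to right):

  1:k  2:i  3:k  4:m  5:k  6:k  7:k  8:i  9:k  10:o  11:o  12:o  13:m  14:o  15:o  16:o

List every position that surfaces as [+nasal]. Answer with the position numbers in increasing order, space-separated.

4 12 13

From /m/ at 4 leftward: 3 /k/ blocks.
From /m/ at 13 leftward: 12 /o/ → [+nasal]; bound reached.
Targets with no active source: positions 2 8 10 11 14 15 16 stay [-nasal].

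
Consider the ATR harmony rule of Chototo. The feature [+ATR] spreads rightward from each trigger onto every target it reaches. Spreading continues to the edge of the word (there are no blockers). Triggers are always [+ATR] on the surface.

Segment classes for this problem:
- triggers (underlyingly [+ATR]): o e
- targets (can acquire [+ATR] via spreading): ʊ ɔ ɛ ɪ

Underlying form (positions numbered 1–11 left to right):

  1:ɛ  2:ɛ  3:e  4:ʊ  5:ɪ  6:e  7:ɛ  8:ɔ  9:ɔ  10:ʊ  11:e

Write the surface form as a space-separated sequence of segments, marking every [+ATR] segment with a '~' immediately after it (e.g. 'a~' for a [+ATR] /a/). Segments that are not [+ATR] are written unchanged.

ɛ ɛ e~ ʊ~ ɪ~ e~ ɛ~ ɔ~ ɔ~ ʊ~ e~

From /e/ at 3 rightward: 4 /ʊ/ → [+ATR]; 5 /ɪ/ → [+ATR]; 6 /e/ is itself a trigger — this domain ends here.
From /e/ at 6 rightward: 7 /ɛ/ → [+ATR]; 8 /ɔ/ → [+ATR]; 9 /ɔ/ → [+ATR]; 10 /ʊ/ → [+ATR]; 11 /e/ is itself a trigger — this domain ends here.
From /e/ at 11 rightward: word edge.
Targets with no active source: positions 1 2 stay [-ATR].
[+ATR] positions on the surface: 3 4 5 6 7 8 9 10 11.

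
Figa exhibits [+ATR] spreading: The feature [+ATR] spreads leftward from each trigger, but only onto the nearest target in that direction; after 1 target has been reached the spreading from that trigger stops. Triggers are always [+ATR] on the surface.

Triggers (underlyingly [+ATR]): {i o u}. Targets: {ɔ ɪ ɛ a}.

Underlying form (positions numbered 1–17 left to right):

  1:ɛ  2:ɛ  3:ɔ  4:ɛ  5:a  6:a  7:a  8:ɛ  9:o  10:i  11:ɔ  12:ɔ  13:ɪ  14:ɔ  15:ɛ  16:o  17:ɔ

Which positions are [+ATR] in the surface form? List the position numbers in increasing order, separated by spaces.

From /o/ at 9 leftward: 8 /ɛ/ → [+ATR]; bound reached.
From /i/ at 10 leftward: 9 /o/ is itself a trigger — this domain ends here.
From /o/ at 16 leftward: 15 /ɛ/ → [+ATR]; bound reached.
Targets with no active source: positions 1 2 3 4 5 6 7 11 12 13 14 17 stay [-ATR].

8 9 10 15 16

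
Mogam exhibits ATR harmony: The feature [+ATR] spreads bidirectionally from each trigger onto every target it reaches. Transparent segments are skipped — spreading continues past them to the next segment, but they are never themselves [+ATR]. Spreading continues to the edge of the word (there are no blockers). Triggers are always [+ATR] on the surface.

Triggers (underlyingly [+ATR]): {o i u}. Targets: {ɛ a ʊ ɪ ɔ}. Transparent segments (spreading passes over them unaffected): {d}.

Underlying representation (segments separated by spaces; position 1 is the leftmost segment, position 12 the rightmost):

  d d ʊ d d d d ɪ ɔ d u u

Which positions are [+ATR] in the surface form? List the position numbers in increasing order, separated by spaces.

3 8 9 11 12

From /u/ at 11 rightward: 12 /u/ is itself a trigger — this domain ends here.
From /u/ at 11 leftward: 10 /d/ transparent; 9 /ɔ/ → [+ATR]; 8 /ɪ/ → [+ATR]; 7 /d/ transparent; 6 /d/ transparent; 5 /d/ transparent; 4 /d/ transparent; 3 /ʊ/ → [+ATR]; 2 /d/ transparent; 1 /d/ transparent; word edge.
From /u/ at 12 rightward: word edge.
From /u/ at 12 leftward: 11 /u/ is itself a trigger — this domain ends here.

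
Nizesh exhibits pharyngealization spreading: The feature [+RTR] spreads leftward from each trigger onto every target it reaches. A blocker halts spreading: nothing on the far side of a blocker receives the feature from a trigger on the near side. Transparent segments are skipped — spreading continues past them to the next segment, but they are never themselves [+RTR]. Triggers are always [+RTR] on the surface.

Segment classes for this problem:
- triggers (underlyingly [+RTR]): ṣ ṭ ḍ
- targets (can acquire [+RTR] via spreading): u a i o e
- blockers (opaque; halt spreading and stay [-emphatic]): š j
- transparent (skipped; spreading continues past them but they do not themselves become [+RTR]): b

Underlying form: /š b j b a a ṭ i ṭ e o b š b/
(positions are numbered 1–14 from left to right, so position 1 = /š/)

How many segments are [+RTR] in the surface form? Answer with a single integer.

5

From /ṭ/ at 7 leftward: 6 /a/ → [+RTR]; 5 /a/ → [+RTR]; 4 /b/ transparent; 3 /j/ blocks.
From /ṭ/ at 9 leftward: 8 /i/ → [+RTR]; 7 /ṭ/ is itself a trigger — this domain ends here.
Targets with no active source: positions 10 11 stay [-emphatic].
[+RTR] positions on the surface: 5 6 7 8 9.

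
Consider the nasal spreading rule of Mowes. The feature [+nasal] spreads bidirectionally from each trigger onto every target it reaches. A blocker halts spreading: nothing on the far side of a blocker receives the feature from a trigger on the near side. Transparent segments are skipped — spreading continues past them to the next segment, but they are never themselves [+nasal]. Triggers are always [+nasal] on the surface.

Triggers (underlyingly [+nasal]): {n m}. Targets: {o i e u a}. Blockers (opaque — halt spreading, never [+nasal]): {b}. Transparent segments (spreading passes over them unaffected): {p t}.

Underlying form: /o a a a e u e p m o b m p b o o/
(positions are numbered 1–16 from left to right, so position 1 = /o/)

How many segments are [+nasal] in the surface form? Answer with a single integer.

10

From /m/ at 9 rightward: 10 /o/ → [+nasal]; 11 /b/ blocks.
From /m/ at 9 leftward: 8 /p/ transparent; 7 /e/ → [+nasal]; 6 /u/ → [+nasal]; 5 /e/ → [+nasal]; 4 /a/ → [+nasal]; 3 /a/ → [+nasal]; 2 /a/ → [+nasal]; 1 /o/ → [+nasal]; word edge.
From /m/ at 12 rightward: 13 /p/ transparent; 14 /b/ blocks.
From /m/ at 12 leftward: 11 /b/ blocks.
Targets with no active source: positions 15 16 stay [-nasal].
[+nasal] positions on the surface: 1 2 3 4 5 6 7 9 10 12.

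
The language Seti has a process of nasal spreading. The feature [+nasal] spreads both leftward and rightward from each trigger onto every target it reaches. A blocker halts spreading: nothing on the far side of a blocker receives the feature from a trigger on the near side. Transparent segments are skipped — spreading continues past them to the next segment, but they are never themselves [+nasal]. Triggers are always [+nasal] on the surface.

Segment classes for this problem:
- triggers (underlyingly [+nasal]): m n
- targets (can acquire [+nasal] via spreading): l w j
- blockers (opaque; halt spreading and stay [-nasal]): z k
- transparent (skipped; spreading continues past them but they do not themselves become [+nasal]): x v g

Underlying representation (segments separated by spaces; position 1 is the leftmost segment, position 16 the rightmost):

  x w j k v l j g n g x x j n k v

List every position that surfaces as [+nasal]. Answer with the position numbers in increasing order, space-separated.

6 7 9 13 14

From /n/ at 9 rightward: 10 /g/ transparent; 11 /x/ transparent; 12 /x/ transparent; 13 /j/ → [+nasal]; 14 /n/ is itself a trigger — this domain ends here.
From /n/ at 9 leftward: 8 /g/ transparent; 7 /j/ → [+nasal]; 6 /l/ → [+nasal]; 5 /v/ transparent; 4 /k/ blocks.
From /n/ at 14 rightward: 15 /k/ blocks.
From /n/ at 14 leftward: 13 /j/ → [+nasal]; 12 /x/ transparent; 11 /x/ transparent; 10 /g/ transparent; 9 /n/ is itself a trigger — this domain ends here.
Targets with no active source: positions 2 3 stay [-nasal].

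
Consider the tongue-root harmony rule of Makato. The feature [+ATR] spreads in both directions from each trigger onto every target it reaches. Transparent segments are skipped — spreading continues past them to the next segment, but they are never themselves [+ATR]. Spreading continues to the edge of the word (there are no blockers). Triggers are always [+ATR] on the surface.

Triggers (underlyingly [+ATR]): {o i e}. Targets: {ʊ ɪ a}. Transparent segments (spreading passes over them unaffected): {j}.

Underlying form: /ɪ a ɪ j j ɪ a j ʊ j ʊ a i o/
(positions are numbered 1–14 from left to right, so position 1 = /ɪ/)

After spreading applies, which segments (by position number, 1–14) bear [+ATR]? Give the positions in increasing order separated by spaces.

1 2 3 6 7 9 11 12 13 14

From /i/ at 13 rightward: 14 /o/ is itself a trigger — this domain ends here.
From /i/ at 13 leftward: 12 /a/ → [+ATR]; 11 /ʊ/ → [+ATR]; 10 /j/ transparent; 9 /ʊ/ → [+ATR]; 8 /j/ transparent; 7 /a/ → [+ATR]; 6 /ɪ/ → [+ATR]; 5 /j/ transparent; 4 /j/ transparent; 3 /ɪ/ → [+ATR]; 2 /a/ → [+ATR]; 1 /ɪ/ → [+ATR]; word edge.
From /o/ at 14 rightward: word edge.
From /o/ at 14 leftward: 13 /i/ is itself a trigger — this domain ends here.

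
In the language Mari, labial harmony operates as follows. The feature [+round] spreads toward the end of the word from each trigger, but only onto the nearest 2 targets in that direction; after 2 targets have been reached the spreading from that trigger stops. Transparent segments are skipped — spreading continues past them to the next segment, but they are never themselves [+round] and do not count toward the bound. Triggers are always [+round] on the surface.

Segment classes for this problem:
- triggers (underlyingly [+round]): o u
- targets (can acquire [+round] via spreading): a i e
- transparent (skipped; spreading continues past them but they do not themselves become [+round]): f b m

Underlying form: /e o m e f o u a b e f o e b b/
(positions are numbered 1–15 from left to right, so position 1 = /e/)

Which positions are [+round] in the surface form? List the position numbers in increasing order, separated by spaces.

2 4 6 7 8 10 12 13

From /o/ at 2 rightward: 3 /m/ transparent; 4 /e/ → [+round]; 5 /f/ transparent; 6 /o/ is itself a trigger — this domain ends here.
From /o/ at 6 rightward: 7 /u/ is itself a trigger — this domain ends here.
From /u/ at 7 rightward: 8 /a/ → [+round]; 9 /b/ transparent; 10 /e/ → [+round]; bound reached.
From /o/ at 12 rightward: 13 /e/ → [+round]; 14 /b/ transparent; 15 /b/ transparent; word edge.
Target with no active source: position 1 stays [-round].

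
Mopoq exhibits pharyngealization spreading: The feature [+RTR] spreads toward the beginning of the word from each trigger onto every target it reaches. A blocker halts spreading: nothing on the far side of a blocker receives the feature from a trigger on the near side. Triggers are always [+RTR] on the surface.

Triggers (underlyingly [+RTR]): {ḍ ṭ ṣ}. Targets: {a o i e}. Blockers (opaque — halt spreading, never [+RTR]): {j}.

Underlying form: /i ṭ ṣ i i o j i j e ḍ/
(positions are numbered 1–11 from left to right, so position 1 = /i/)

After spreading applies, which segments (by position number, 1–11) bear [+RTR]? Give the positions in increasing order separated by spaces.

1 2 3 10 11

From /ṭ/ at 2 leftward: 1 /i/ → [+RTR]; word edge.
From /ṣ/ at 3 leftward: 2 /ṭ/ is itself a trigger — this domain ends here.
From /ḍ/ at 11 leftward: 10 /e/ → [+RTR]; 9 /j/ blocks.
Targets with no active source: positions 4 5 6 8 stay [-emphatic].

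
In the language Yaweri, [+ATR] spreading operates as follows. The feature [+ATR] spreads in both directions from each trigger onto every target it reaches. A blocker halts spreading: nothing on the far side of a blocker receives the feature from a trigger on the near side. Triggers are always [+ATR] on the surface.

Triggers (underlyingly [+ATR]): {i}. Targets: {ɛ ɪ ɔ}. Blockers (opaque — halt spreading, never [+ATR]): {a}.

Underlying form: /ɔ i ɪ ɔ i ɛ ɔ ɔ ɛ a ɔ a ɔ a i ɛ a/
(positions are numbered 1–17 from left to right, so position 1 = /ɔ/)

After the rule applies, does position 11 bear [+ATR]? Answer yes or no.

no

From /i/ at 2 rightward: 3 /ɪ/ → [+ATR]; 4 /ɔ/ → [+ATR]; 5 /i/ is itself a trigger — this domain ends here.
From /i/ at 2 leftward: 1 /ɔ/ → [+ATR]; word edge.
From /i/ at 5 rightward: 6 /ɛ/ → [+ATR]; 7 /ɔ/ → [+ATR]; 8 /ɔ/ → [+ATR]; 9 /ɛ/ → [+ATR]; 10 /a/ blocks.
From /i/ at 5 leftward: 4 /ɔ/ → [+ATR]; 3 /ɪ/ → [+ATR]; 2 /i/ is itself a trigger — this domain ends here.
From /i/ at 15 rightward: 16 /ɛ/ → [+ATR]; 17 /a/ blocks.
From /i/ at 15 leftward: 14 /a/ blocks.
Targets with no active source: positions 11 13 stay [-ATR].
[+ATR] positions on the surface: 1 2 3 4 5 6 7 8 9 15 16.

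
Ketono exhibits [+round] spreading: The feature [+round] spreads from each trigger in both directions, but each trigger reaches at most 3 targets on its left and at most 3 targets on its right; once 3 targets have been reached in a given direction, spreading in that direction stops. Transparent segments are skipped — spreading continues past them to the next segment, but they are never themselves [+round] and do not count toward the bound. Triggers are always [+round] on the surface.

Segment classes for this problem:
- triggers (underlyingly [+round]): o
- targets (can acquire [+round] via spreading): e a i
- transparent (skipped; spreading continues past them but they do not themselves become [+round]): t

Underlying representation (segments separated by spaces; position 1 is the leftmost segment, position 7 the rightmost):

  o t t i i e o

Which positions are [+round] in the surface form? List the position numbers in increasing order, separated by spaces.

From /o/ at 1 rightward: 2 /t/ transparent; 3 /t/ transparent; 4 /i/ → [+round]; 5 /i/ → [+round]; 6 /e/ → [+round]; bound reached.
From /o/ at 1 leftward: word edge.
From /o/ at 7 rightward: word edge.
From /o/ at 7 leftward: 6 /e/ → [+round]; 5 /i/ → [+round]; 4 /i/ → [+round]; bound reached.

1 4 5 6 7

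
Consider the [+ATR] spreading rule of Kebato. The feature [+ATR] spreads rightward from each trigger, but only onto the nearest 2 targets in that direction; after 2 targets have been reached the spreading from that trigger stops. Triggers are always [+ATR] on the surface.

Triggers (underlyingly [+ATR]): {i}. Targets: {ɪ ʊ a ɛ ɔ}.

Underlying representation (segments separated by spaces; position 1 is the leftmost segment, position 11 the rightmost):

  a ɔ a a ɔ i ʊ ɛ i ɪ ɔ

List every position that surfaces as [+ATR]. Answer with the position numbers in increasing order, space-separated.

6 7 8 9 10 11

From /i/ at 6 rightward: 7 /ʊ/ → [+ATR]; 8 /ɛ/ → [+ATR]; bound reached.
From /i/ at 9 rightward: 10 /ɪ/ → [+ATR]; 11 /ɔ/ → [+ATR]; bound reached.
Targets with no active source: positions 1 2 3 4 5 stay [-ATR].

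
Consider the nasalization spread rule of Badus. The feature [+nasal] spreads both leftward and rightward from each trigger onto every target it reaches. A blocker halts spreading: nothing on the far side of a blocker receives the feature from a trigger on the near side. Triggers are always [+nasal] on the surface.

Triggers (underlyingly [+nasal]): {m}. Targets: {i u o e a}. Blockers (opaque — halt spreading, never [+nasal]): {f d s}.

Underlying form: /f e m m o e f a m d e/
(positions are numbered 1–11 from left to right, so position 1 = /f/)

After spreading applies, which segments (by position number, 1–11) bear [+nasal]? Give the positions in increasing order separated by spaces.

2 3 4 5 6 8 9

From /m/ at 3 rightward: 4 /m/ is itself a trigger — this domain ends here.
From /m/ at 3 leftward: 2 /e/ → [+nasal]; 1 /f/ blocks.
From /m/ at 4 rightward: 5 /o/ → [+nasal]; 6 /e/ → [+nasal]; 7 /f/ blocks.
From /m/ at 4 leftward: 3 /m/ is itself a trigger — this domain ends here.
From /m/ at 9 rightward: 10 /d/ blocks.
From /m/ at 9 leftward: 8 /a/ → [+nasal]; 7 /f/ blocks.
Target with no active source: position 11 stays [-nasal].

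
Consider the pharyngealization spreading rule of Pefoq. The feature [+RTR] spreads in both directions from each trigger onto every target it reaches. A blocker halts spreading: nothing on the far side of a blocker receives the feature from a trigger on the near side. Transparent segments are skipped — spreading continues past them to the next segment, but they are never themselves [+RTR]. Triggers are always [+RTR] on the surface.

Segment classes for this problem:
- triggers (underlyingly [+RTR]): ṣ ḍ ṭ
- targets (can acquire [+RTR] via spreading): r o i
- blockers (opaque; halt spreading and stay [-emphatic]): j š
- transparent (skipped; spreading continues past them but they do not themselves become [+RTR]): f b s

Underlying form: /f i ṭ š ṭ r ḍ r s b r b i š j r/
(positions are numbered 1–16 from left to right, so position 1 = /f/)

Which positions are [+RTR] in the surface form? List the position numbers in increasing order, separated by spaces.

From /ṭ/ at 3 rightward: 4 /š/ blocks.
From /ṭ/ at 3 leftward: 2 /i/ → [+RTR]; 1 /f/ transparent; word edge.
From /ṭ/ at 5 rightward: 6 /r/ → [+RTR]; 7 /ḍ/ is itself a trigger — this domain ends here.
From /ṭ/ at 5 leftward: 4 /š/ blocks.
From /ḍ/ at 7 rightward: 8 /r/ → [+RTR]; 9 /s/ transparent; 10 /b/ transparent; 11 /r/ → [+RTR]; 12 /b/ transparent; 13 /i/ → [+RTR]; 14 /š/ blocks.
From /ḍ/ at 7 leftward: 6 /r/ → [+RTR]; 5 /ṭ/ is itself a trigger — this domain ends here.
Target with no active source: position 16 stays [-emphatic].

2 3 5 6 7 8 11 13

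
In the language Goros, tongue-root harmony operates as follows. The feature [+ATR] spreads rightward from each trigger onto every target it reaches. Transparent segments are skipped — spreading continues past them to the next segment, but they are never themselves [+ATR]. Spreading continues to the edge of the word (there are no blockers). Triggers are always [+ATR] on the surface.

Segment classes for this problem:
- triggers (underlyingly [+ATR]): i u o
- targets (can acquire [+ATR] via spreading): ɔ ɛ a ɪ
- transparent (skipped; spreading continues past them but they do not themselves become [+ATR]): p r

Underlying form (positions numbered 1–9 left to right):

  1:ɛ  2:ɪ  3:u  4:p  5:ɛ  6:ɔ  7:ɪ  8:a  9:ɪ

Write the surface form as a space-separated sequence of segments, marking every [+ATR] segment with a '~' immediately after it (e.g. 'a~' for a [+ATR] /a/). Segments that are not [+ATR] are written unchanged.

From /u/ at 3 rightward: 4 /p/ transparent; 5 /ɛ/ → [+ATR]; 6 /ɔ/ → [+ATR]; 7 /ɪ/ → [+ATR]; 8 /a/ → [+ATR]; 9 /ɪ/ → [+ATR]; word edge.
Targets with no active source: positions 1 2 stay [-ATR].
[+ATR] positions on the surface: 3 5 6 7 8 9.

ɛ ɪ u~ p ɛ~ ɔ~ ɪ~ a~ ɪ~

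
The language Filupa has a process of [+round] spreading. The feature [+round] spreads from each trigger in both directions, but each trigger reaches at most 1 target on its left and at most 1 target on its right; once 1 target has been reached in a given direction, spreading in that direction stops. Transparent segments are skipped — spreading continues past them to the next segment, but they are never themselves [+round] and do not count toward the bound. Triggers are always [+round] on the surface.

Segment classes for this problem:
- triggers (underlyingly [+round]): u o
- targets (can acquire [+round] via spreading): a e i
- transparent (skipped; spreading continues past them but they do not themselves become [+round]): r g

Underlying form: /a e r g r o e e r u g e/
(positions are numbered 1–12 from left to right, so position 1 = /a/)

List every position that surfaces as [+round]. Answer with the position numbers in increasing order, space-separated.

From /o/ at 6 rightward: 7 /e/ → [+round]; bound reached.
From /o/ at 6 leftward: 5 /r/ transparent; 4 /g/ transparent; 3 /r/ transparent; 2 /e/ → [+round]; bound reached.
From /u/ at 10 rightward: 11 /g/ transparent; 12 /e/ → [+round]; bound reached.
From /u/ at 10 leftward: 9 /r/ transparent; 8 /e/ → [+round]; bound reached.
Target with no active source: position 1 stays [-round].

2 6 7 8 10 12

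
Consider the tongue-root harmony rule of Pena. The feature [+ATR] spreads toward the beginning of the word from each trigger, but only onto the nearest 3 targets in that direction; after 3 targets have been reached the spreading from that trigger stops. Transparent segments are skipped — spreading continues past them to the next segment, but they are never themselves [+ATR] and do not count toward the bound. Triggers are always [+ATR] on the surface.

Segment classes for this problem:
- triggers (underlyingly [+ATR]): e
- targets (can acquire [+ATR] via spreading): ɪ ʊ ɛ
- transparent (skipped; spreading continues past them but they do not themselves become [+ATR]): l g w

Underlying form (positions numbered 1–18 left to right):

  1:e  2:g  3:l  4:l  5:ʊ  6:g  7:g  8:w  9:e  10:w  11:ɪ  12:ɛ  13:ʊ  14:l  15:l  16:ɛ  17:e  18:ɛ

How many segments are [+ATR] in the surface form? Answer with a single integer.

From /e/ at 1 leftward: word edge.
From /e/ at 9 leftward: 8 /w/ transparent; 7 /g/ transparent; 6 /g/ transparent; 5 /ʊ/ → [+ATR]; 4 /l/ transparent; 3 /l/ transparent; 2 /g/ transparent; 1 /e/ is itself a trigger — this domain ends here.
From /e/ at 17 leftward: 16 /ɛ/ → [+ATR]; 15 /l/ transparent; 14 /l/ transparent; 13 /ʊ/ → [+ATR]; 12 /ɛ/ → [+ATR]; bound reached.
Targets with no active source: positions 11 18 stay [-ATR].
[+ATR] positions on the surface: 1 5 9 12 13 16 17.

7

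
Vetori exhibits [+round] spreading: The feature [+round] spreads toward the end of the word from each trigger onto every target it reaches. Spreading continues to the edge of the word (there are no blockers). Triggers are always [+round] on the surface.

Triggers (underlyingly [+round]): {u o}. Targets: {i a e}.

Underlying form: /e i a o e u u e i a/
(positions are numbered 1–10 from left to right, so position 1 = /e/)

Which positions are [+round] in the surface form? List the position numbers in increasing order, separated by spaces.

From /o/ at 4 rightward: 5 /e/ → [+round]; 6 /u/ is itself a trigger — this domain ends here.
From /u/ at 6 rightward: 7 /u/ is itself a trigger — this domain ends here.
From /u/ at 7 rightward: 8 /e/ → [+round]; 9 /i/ → [+round]; 10 /a/ → [+round]; word edge.
Targets with no active source: positions 1 2 3 stay [-round].

4 5 6 7 8 9 10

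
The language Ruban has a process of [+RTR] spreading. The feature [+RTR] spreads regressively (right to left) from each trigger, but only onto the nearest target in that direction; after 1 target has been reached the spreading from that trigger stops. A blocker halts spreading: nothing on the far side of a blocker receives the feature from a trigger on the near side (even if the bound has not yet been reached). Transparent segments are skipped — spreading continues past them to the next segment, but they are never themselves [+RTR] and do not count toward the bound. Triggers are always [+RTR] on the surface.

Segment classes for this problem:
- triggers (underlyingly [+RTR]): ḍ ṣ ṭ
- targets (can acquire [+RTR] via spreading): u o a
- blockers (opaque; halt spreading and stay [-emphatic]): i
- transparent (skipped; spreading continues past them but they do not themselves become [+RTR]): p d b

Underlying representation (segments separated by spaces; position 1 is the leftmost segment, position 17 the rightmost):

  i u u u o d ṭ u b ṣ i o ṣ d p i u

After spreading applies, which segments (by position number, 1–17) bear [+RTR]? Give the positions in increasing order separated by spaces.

From /ṭ/ at 7 leftward: 6 /d/ transparent; 5 /o/ → [+RTR]; bound reached.
From /ṣ/ at 10 leftward: 9 /b/ transparent; 8 /u/ → [+RTR]; bound reached.
From /ṣ/ at 13 leftward: 12 /o/ → [+RTR]; bound reached.
Targets with no active source: positions 2 3 4 17 stay [-emphatic].

5 7 8 10 12 13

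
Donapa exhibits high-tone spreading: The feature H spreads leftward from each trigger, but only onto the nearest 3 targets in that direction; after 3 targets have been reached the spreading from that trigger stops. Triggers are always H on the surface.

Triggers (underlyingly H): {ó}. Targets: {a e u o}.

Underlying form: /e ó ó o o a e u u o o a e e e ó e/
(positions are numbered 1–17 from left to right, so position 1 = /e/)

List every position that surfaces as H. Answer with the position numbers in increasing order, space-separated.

1 2 3 13 14 15 16

From /ó/ at 2 leftward: 1 /e/ → H; word edge.
From /ó/ at 3 leftward: 2 /ó/ is itself a trigger — this domain ends here.
From /ó/ at 16 leftward: 15 /e/ → H; 14 /e/ → H; 13 /e/ → H; bound reached.
Targets with no active source: positions 4 5 6 7 8 9 10 11 12 17 stay [-high tone].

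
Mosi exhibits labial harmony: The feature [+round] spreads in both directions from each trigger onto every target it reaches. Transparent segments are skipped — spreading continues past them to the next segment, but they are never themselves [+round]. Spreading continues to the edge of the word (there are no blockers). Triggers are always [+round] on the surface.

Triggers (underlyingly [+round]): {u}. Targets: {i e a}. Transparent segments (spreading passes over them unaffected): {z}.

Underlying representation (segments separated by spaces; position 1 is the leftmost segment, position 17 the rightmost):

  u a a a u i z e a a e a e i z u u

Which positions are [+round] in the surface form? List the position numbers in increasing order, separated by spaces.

1 2 3 4 5 6 8 9 10 11 12 13 14 16 17

From /u/ at 1 rightward: 2 /a/ → [+round]; 3 /a/ → [+round]; 4 /a/ → [+round]; 5 /u/ is itself a trigger — this domain ends here.
From /u/ at 1 leftward: word edge.
From /u/ at 5 rightward: 6 /i/ → [+round]; 7 /z/ transparent; 8 /e/ → [+round]; 9 /a/ → [+round]; 10 /a/ → [+round]; 11 /e/ → [+round]; 12 /a/ → [+round]; 13 /e/ → [+round]; 14 /i/ → [+round]; 15 /z/ transparent; 16 /u/ is itself a trigger — this domain ends here.
From /u/ at 5 leftward: 4 /a/ → [+round]; 3 /a/ → [+round]; 2 /a/ → [+round]; 1 /u/ is itself a trigger — this domain ends here.
From /u/ at 16 rightward: 17 /u/ is itself a trigger — this domain ends here.
From /u/ at 16 leftward: 15 /z/ transparent; 14 /i/ → [+round]; 13 /e/ → [+round]; 12 /a/ → [+round]; 11 /e/ → [+round]; 10 /a/ → [+round]; 9 /a/ → [+round]; 8 /e/ → [+round]; 7 /z/ transparent; 6 /i/ → [+round]; 5 /u/ is itself a trigger — this domain ends here.
From /u/ at 17 rightward: word edge.
From /u/ at 17 leftward: 16 /u/ is itself a trigger — this domain ends here.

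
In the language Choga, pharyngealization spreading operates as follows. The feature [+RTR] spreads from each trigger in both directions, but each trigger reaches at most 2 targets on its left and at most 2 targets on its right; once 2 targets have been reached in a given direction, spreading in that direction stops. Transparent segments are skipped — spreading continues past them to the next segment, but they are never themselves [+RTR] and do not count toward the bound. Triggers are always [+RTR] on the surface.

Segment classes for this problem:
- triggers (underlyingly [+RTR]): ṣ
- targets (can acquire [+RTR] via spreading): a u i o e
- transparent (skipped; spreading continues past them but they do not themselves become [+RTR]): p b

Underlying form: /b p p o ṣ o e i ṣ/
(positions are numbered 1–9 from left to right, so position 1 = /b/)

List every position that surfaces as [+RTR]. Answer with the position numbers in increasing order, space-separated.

From /ṣ/ at 5 rightward: 6 /o/ → [+RTR]; 7 /e/ → [+RTR]; bound reached.
From /ṣ/ at 5 leftward: 4 /o/ → [+RTR]; 3 /p/ transparent; 2 /p/ transparent; 1 /b/ transparent; word edge.
From /ṣ/ at 9 rightward: word edge.
From /ṣ/ at 9 leftward: 8 /i/ → [+RTR]; 7 /e/ → [+RTR]; bound reached.

4 5 6 7 8 9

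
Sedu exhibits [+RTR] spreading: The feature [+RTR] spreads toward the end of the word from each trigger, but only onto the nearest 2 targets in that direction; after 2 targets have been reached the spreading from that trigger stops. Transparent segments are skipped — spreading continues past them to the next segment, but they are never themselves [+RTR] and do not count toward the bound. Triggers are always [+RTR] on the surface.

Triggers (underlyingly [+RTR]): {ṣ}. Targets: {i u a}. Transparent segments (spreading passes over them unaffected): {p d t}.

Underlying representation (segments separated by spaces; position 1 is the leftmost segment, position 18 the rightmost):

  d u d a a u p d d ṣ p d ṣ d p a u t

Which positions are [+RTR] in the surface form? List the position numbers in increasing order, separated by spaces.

From /ṣ/ at 10 rightward: 11 /p/ transparent; 12 /d/ transparent; 13 /ṣ/ is itself a trigger — this domain ends here.
From /ṣ/ at 13 rightward: 14 /d/ transparent; 15 /p/ transparent; 16 /a/ → [+RTR]; 17 /u/ → [+RTR]; bound reached.
Targets with no active source: positions 2 4 5 6 stay [-emphatic].

10 13 16 17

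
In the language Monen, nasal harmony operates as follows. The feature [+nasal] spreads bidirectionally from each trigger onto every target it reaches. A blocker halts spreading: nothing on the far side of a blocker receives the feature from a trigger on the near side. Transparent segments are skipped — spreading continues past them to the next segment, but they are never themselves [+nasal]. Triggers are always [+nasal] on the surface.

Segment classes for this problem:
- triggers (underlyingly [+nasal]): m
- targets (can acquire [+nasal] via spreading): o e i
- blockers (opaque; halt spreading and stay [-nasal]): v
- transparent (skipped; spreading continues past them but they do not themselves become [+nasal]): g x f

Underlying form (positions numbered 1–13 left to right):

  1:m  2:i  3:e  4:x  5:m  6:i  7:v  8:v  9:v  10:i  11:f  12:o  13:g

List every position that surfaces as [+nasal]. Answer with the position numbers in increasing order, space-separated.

From /m/ at 1 rightward: 2 /i/ → [+nasal]; 3 /e/ → [+nasal]; 4 /x/ transparent; 5 /m/ is itself a trigger — this domain ends here.
From /m/ at 1 leftward: word edge.
From /m/ at 5 rightward: 6 /i/ → [+nasal]; 7 /v/ blocks.
From /m/ at 5 leftward: 4 /x/ transparent; 3 /e/ → [+nasal]; 2 /i/ → [+nasal]; 1 /m/ is itself a trigger — this domain ends here.
Targets with no active source: positions 10 12 stay [-nasal].

1 2 3 5 6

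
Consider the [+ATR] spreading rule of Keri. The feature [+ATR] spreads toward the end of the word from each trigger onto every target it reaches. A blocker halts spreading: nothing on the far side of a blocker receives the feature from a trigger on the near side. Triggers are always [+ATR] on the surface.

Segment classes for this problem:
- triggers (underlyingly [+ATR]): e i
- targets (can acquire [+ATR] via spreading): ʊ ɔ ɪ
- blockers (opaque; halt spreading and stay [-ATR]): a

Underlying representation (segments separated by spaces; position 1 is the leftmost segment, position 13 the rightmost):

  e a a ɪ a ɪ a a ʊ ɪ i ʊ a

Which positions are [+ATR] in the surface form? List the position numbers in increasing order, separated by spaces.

From /e/ at 1 rightward: 2 /a/ blocks.
From /i/ at 11 rightward: 12 /ʊ/ → [+ATR]; 13 /a/ blocks.
Targets with no active source: positions 4 6 9 10 stay [-ATR].

1 11 12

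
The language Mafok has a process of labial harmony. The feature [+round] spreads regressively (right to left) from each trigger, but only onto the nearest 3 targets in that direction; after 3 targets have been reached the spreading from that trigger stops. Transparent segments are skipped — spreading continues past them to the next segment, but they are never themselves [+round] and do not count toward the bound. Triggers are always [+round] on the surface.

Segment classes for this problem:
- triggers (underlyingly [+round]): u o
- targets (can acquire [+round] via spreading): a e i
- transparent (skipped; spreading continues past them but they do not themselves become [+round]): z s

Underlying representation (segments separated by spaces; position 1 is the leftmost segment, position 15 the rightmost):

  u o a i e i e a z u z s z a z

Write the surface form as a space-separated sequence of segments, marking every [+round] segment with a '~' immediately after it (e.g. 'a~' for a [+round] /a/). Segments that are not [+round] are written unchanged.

From /u/ at 1 leftward: word edge.
From /o/ at 2 leftward: 1 /u/ is itself a trigger — this domain ends here.
From /u/ at 10 leftward: 9 /z/ transparent; 8 /a/ → [+round]; 7 /e/ → [+round]; 6 /i/ → [+round]; bound reached.
Targets with no active source: positions 3 4 5 14 stay [-round].
[+round] positions on the surface: 1 2 6 7 8 10.

u~ o~ a i e i~ e~ a~ z u~ z s z a z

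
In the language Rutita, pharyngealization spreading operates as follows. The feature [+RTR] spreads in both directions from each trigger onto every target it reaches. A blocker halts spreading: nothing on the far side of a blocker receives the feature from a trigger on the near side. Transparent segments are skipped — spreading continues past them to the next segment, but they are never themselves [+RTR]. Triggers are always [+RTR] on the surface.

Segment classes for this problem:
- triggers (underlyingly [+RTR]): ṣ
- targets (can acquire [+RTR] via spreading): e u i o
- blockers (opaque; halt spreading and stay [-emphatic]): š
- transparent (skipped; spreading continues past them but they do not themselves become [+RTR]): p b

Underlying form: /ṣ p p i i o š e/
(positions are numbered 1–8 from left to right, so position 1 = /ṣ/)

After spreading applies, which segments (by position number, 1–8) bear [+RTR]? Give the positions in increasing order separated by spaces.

1 4 5 6

From /ṣ/ at 1 rightward: 2 /p/ transparent; 3 /p/ transparent; 4 /i/ → [+RTR]; 5 /i/ → [+RTR]; 6 /o/ → [+RTR]; 7 /š/ blocks.
From /ṣ/ at 1 leftward: word edge.
Target with no active source: position 8 stays [-emphatic].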